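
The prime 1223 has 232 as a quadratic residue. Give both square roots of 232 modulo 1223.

172, 1051

Since 1223 ≡ 3 (mod 4), a square root of 232 is 232^((1223+1)/4) = 232^306 mod 1223.
Repeated squaring: 232^2≡12, 232^4≡144, 232^8≡1168, 232^16≡579, 232^32≡139, 232^64≡976, 232^128≡1082, 232^256≡313 (mod 1223).
232^306 = 232^(256+32+16+2) ≡ 172 (mod 1223).
Check: 172² = 29584 ≡ 232 (mod 1223). The two roots are 172 and 1051.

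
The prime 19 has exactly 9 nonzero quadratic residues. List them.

Square k = 1,…,9 (k and 19−k give the same square):
1²=1, 2²=4, 3²=9, 4²=16, 5²≡6, 6²≡17, 7²≡11, 8²≡7, 9²≡5 (mod 19).
So the quadratic residues mod 19 are {1, 4, 5, 6, 7, 9, 11, 16, 17}.

1 4 5 6 7 9 11 16 17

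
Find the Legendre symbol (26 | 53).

Pull out 2: since 53 ≡ 5 (mod 8), (2/53) = -1.
Reciprocity: 13 ≡ 1 and 53 ≡ 1 (mod 4), so (13/53) = +(53/13).
Reduce top mod 13: now compute (1/13).
Reached (1/13) = 1. Collecting the sign flips along the way, the symbol is -1.

-1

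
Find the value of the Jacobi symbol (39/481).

Reciprocity: 39 ≡ 3 and 481 ≡ 1 (mod 4), so (39/481) = +(481/39).
Reduce top mod 39: now compute (13/39).
Reciprocity: 13 ≡ 1 and 39 ≡ 3 (mod 4), so (13/39) = +(39/13).
Reduce top mod 13: now compute (0/13).
Top reduces to 0: gcd > 1, so the symbol is 0.

0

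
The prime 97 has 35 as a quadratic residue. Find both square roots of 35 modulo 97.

97 ≡ 1 (mod 4), so we find a root by search.
Trying successive values, 36² = 1296 ≡ 35 (mod 97). The other root is 97 − 36 = 61.

36, 61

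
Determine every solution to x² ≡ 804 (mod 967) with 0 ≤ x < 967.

Since 967 ≡ 3 (mod 4), a square root of 804 is 804^((967+1)/4) = 804^242 mod 967.
Repeated squaring: 804^2≡460, 804^4≡794, 804^8≡919, 804^16≡370, 804^32≡553, 804^64≡237, 804^128≡83 (mod 967).
804^242 = 804^(128+64+32+16+2) ≡ 306 (mod 967).
Check: 306² = 93636 ≡ 804 (mod 967). The two roots are 306 and 661.

306, 661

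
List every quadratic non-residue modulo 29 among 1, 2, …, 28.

Square k = 1,…,14 (k and 29−k give the same square):
1²=1, 2²=4, 3²=9, 4²=16, 5²=25, 6²≡7, 7²≡20, 8²≡6, 9²≡23, 10²≡13, 11²≡5, 12²≡28, 13²≡24, 14²≡22 (mod 29).
The residues are {1, 4, 5, 6, 7, 9, 13, 16, 20, 22, 23, 24, 25, 28}; the non-residues are the remaining 14 nonzero classes.

2,3,8,10,11,12,14,15,17,18,19,21,26,27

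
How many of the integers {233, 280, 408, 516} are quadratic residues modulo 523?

(233/523) = -1 → non-residue.
(280/523) = +1 → QR.
(408/523) = +1 → QR.
(516/523) = -1 → non-residue.
Total quadratic residues among the 4: 2.

2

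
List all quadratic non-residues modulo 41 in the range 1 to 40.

3 6 7 11 12 13 14 15 17 19 22 24 26 27 28 29 30 34 35 38

Square k = 1,…,20 (k and 41−k give the same square):
1²=1, 2²=4, 3²=9, 4²=16, 5²=25, 6²=36, 7²≡8, 8²≡23, 9²≡40, 10²≡18, 11²≡39, 12²≡21, 13²≡5, 14²≡32, 15²≡20, 16²≡10, 17²≡2, 18²≡37, 19²≡33, 20²≡31 (mod 41).
The residues are {1, 2, 4, 5, 8, 9, 10, 16, 18, 20, 21, 23, 25, 31, 32, 33, 36, 37, 39, 40}; the non-residues are the remaining 20 nonzero classes.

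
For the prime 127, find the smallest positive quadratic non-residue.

3

(2/127) = +1, so 2 is a residue.
(3/127) = −1, so 3 is the smallest positive non-residue mod 127.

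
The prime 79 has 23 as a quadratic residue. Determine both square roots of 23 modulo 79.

24, 55

Since 79 ≡ 3 (mod 4), a square root of 23 is 23^((79+1)/4) = 23^20 mod 79.
Repeated squaring: 23^2≡55, 23^4≡23, 23^8≡55, 23^16≡23 (mod 79).
23^20 = 23^(16+4) ≡ 55 (mod 79).
Check: 55² = 3025 ≡ 23 (mod 79). The two roots are 24 and 55.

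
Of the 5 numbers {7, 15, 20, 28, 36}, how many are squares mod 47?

3

(7/47) = +1 → QR.
(15/47) = -1 → non-residue.
(20/47) = -1 → non-residue.
(28/47) = +1 → QR.
(36/47) = +1 → QR.
Total quadratic residues among the 5: 3.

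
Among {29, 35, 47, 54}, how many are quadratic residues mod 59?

(29/59) = +1 → QR.
(35/59) = +1 → QR.
(47/59) = -1 → non-residue.
(54/59) = -1 → non-residue.
Total quadratic residues among the 4: 2.

2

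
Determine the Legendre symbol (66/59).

Euler's criterion: (66/59) ≡ 7^29 (mod 59).
7^2 ≡ 49 (mod 59)
7^4 ≡ 41 (mod 59)
7^8 ≡ 29 (mod 59)
7^16 ≡ 15 (mod 59)
7^29 = 7^(16+8+4+1) ≡ 1 (mod 59).
Result is 1, so (66/59) = 1.

1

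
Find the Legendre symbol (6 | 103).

-1

Pull out 2: since 103 ≡ 7 (mod 8), (2/103) = +1.
Reciprocity: 3 ≡ 3 and 103 ≡ 3 (mod 4), so (3/103) = −(103/3).
Reduce top mod 3: now compute (1/3).
Reached (1/3) = 1. Collecting the sign flips along the way, the symbol is -1.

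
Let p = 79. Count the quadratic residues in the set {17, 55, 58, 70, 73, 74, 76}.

(17/79) = -1 → non-residue.
(55/79) = +1 → QR.
(58/79) = -1 → non-residue.
(70/79) = -1 → non-residue.
(73/79) = +1 → QR.
(74/79) = -1 → non-residue.
(76/79) = +1 → QR.
Total quadratic residues among the 7: 3.

3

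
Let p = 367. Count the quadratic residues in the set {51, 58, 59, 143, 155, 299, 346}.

(51/367) = +1 → QR.
(58/367) = -1 → non-residue.
(59/367) = +1 → QR.
(143/367) = -1 → non-residue.
(155/367) = -1 → non-residue.
(299/367) = +1 → QR.
(346/367) = +1 → QR.
Total quadratic residues among the 7: 4.

4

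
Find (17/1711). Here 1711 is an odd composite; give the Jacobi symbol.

Reciprocity: 17 ≡ 1 and 1711 ≡ 3 (mod 4), so (17/1711) = +(1711/17).
Reduce top mod 17: now compute (11/17).
Reciprocity: 11 ≡ 3 and 17 ≡ 1 (mod 4), so (11/17) = +(17/11).
Reduce top mod 11: now compute (6/11).
Pull out 2: since 11 ≡ 3 (mod 8), (2/11) = -1.
Reciprocity: 3 ≡ 3 and 11 ≡ 3 (mod 4), so (3/11) = −(11/3).
Reduce top mod 3: now compute (2/3).
Pull out 2: since 3 ≡ 3 (mod 8), (2/3) = -1.
Reached (1/3) = 1. Collecting the sign flips along the way, the symbol is -1.

-1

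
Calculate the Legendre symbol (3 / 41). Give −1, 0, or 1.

-1

Reciprocity: 3 ≡ 3 and 41 ≡ 1 (mod 4), so (3/41) = +(41/3).
Reduce top mod 3: now compute (2/3).
Pull out 2: since 3 ≡ 3 (mod 8), (2/3) = -1.
Reached (1/3) = 1. Collecting the sign flips along the way, the symbol is -1.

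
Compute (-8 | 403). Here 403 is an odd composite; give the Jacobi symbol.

1

First reduce: -8 ≡ 395 (mod 403).
Reciprocity: 395 ≡ 3 and 403 ≡ 3 (mod 4), so (395/403) = −(403/395).
Reduce top mod 395: now compute (8/395).
Pull out 2^3: since 395 ≡ 3 (mod 8), (2/395) = -1, so (2/395)^3 = -1.
Reached (1/395) = 1. Collecting the sign flips along the way, the symbol is +1.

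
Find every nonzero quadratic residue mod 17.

Square k = 1,…,8 (k and 17−k give the same square):
1²=1, 2²=4, 3²=9, 4²=16, 5²≡8, 6²≡2, 7²≡15, 8²≡13 (mod 17).
So the quadratic residues mod 17 are {1, 2, 4, 8, 9, 13, 15, 16}.

1, 2, 4, 8, 9, 13, 15, 16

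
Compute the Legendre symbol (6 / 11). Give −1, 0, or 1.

Pull out 2: since 11 ≡ 3 (mod 8), (2/11) = -1.
Reciprocity: 3 ≡ 3 and 11 ≡ 3 (mod 4), so (3/11) = −(11/3).
Reduce top mod 3: now compute (2/3).
Pull out 2: since 3 ≡ 3 (mod 8), (2/3) = -1.
Reached (1/3) = 1. Collecting the sign flips along the way, the symbol is -1.

-1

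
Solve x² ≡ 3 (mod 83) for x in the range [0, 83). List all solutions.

Since 83 ≡ 3 (mod 4), a square root of 3 is 3^((83+1)/4) = 3^21 mod 83.
Repeated squaring: 3^2≡9, 3^4≡81, 3^8≡4, 3^16≡16 (mod 83).
3^21 = 3^(16+4+1) ≡ 70 (mod 83).
Check: 70² = 4900 ≡ 3 (mod 83). The two roots are 13 and 70.

13, 70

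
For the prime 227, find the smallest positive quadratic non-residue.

(2/227) = −1, so 2 is the smallest positive non-residue mod 227.

2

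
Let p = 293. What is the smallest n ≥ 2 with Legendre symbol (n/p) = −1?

2

(2/293) = −1, so 2 is the smallest positive non-residue mod 293.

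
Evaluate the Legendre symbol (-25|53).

1

Euler's criterion: (-25/53) ≡ 28^26 (mod 53).
28^2 ≡ 42 (mod 53)
28^4 ≡ 15 (mod 53)
28^8 ≡ 13 (mod 53)
28^16 ≡ 10 (mod 53)
28^26 = 28^(16+8+2) ≡ 1 (mod 53).
Result is 1, so (-25/53) = 1.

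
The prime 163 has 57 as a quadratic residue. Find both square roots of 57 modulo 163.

63, 100

Since 163 ≡ 3 (mod 4), a square root of 57 is 57^((163+1)/4) = 57^41 mod 163.
Repeated squaring: 57^2≡152, 57^4≡121, 57^8≡134, 57^16≡26, 57^32≡24 (mod 163).
57^41 = 57^(32+8+1) ≡ 100 (mod 163).
Check: 100² = 10000 ≡ 57 (mod 163). The two roots are 63 and 100.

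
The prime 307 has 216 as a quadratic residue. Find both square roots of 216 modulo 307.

Since 307 ≡ 3 (mod 4), a square root of 216 is 216^((307+1)/4) = 216^77 mod 307.
Repeated squaring: 216^2≡299, 216^4≡64, 216^8≡105, 216^16≡280, 216^32≡115, 216^64≡24 (mod 307).
216^77 = 216^(64+8+4+1) ≡ 269 (mod 307).
Check: 269² = 72361 ≡ 216 (mod 307). The two roots are 38 and 269.

38, 269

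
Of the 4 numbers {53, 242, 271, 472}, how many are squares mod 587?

1

(53/587) = +1 → QR.
(242/587) = -1 → non-residue.
(271/587) = -1 → non-residue.
(472/587) = -1 → non-residue.
Total quadratic residues among the 4: 1.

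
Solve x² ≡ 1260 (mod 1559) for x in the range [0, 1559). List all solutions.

750, 809

Since 1559 ≡ 3 (mod 4), a square root of 1260 is 1260^((1559+1)/4) = 1260^390 mod 1559.
Repeated squaring: 1260^2≡538, 1260^4≡1029, 1260^8≡280, 1260^16≡450, 1260^32≡1389, 1260^64≡838, 1260^128≡694, 1260^256≡1464 (mod 1559).
1260^390 = 1260^(256+128+4+2) ≡ 750 (mod 1559).
Check: 750² = 562500 ≡ 1260 (mod 1559). The two roots are 750 and 809.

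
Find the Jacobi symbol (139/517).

1

Reciprocity: 139 ≡ 3 and 517 ≡ 1 (mod 4), so (139/517) = +(517/139).
Reduce top mod 139: now compute (100/139).
Pull out 2^2: since 139 ≡ 3 (mod 8), (2/139) = -1, so (2/139)^2 = +1.
Reciprocity: 25 ≡ 1 and 139 ≡ 3 (mod 4), so (25/139) = +(139/25).
Reduce top mod 25: now compute (14/25).
Pull out 2: since 25 ≡ 1 (mod 8), (2/25) = +1.
Reciprocity: 7 ≡ 3 and 25 ≡ 1 (mod 4), so (7/25) = +(25/7).
Reduce top mod 7: now compute (4/7).
Pull out 2^2: since 7 ≡ 7 (mod 8), (2/7) = +1, so (2/7)^2 = +1.
Reached (1/7) = 1. Collecting the sign flips along the way, the symbol is +1.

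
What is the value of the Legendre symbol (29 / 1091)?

-1

Euler's criterion: (29/1091) ≡ 29^545 (mod 1091).
29^2 ≡ 841 (mod 1091)
29^4 ≡ 313 (mod 1091)
29^8 ≡ 870 (mod 1091)
29^16 ≡ 837 (mod 1091)
29^32 ≡ 147 (mod 1091)
29^64 ≡ 880 (mod 1091)
29^128 ≡ 881 (mod 1091)
29^256 ≡ 460 (mod 1091)
29^512 ≡ 1037 (mod 1091)
29^545 = 29^(512+32+1) ≡ 1090 (mod 1091).
Result is 1090 ≡ −1, so (29/1091) = −1.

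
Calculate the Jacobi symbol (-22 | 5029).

1

First reduce: -22 ≡ 5007 (mod 5029).
Reciprocity: 5007 ≡ 3 and 5029 ≡ 1 (mod 4), so (5007/5029) = +(5029/5007).
Reduce top mod 5007: now compute (22/5007).
Pull out 2: since 5007 ≡ 7 (mod 8), (2/5007) = +1.
Reciprocity: 11 ≡ 3 and 5007 ≡ 3 (mod 4), so (11/5007) = −(5007/11).
Reduce top mod 11: now compute (2/11).
Pull out 2: since 11 ≡ 3 (mod 8), (2/11) = -1.
Reached (1/11) = 1. Collecting the sign flips along the way, the symbol is +1.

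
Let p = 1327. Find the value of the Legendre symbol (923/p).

-1

Reciprocity: 923 ≡ 3 and 1327 ≡ 3 (mod 4), so (923/1327) = −(1327/923).
Reduce top mod 923: now compute (404/923).
Pull out 2^2: since 923 ≡ 3 (mod 8), (2/923) = -1, so (2/923)^2 = +1.
Reciprocity: 101 ≡ 1 and 923 ≡ 3 (mod 4), so (101/923) = +(923/101).
Reduce top mod 101: now compute (14/101).
Pull out 2: since 101 ≡ 5 (mod 8), (2/101) = -1.
Reciprocity: 7 ≡ 3 and 101 ≡ 1 (mod 4), so (7/101) = +(101/7).
Reduce top mod 7: now compute (3/7).
Reciprocity: 3 ≡ 3 and 7 ≡ 3 (mod 4), so (3/7) = −(7/3).
Reduce top mod 3: now compute (1/3).
Reached (1/3) = 1. Collecting the sign flips along the way, the symbol is -1.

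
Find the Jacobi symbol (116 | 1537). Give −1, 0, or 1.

Pull out 2^2: since 1537 ≡ 1 (mod 8), (2/1537) = +1, so (2/1537)^2 = +1.
Reciprocity: 29 ≡ 1 and 1537 ≡ 1 (mod 4), so (29/1537) = +(1537/29).
Reduce top mod 29: now compute (0/29).
Top reduces to 0: gcd > 1, so the symbol is 0.

0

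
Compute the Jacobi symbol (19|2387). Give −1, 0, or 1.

Reciprocity: 19 ≡ 3 and 2387 ≡ 3 (mod 4), so (19/2387) = −(2387/19).
Reduce top mod 19: now compute (12/19).
Pull out 2^2: since 19 ≡ 3 (mod 8), (2/19) = -1, so (2/19)^2 = +1.
Reciprocity: 3 ≡ 3 and 19 ≡ 3 (mod 4), so (3/19) = −(19/3).
Reduce top mod 3: now compute (1/3).
Reached (1/3) = 1. Collecting the sign flips along the way, the symbol is +1.

1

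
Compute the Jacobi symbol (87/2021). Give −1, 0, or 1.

-1

Reciprocity: 87 ≡ 3 and 2021 ≡ 1 (mod 4), so (87/2021) = +(2021/87).
Reduce top mod 87: now compute (20/87).
Pull out 2^2: since 87 ≡ 7 (mod 8), (2/87) = +1, so (2/87)^2 = +1.
Reciprocity: 5 ≡ 1 and 87 ≡ 3 (mod 4), so (5/87) = +(87/5).
Reduce top mod 5: now compute (2/5).
Pull out 2: since 5 ≡ 5 (mod 8), (2/5) = -1.
Reached (1/5) = 1. Collecting the sign flips along the way, the symbol is -1.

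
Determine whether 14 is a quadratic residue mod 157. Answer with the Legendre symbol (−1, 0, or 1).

1

Pull out 2: since 157 ≡ 5 (mod 8), (2/157) = -1.
Reciprocity: 7 ≡ 3 and 157 ≡ 1 (mod 4), so (7/157) = +(157/7).
Reduce top mod 7: now compute (3/7).
Reciprocity: 3 ≡ 3 and 7 ≡ 3 (mod 4), so (3/7) = −(7/3).
Reduce top mod 3: now compute (1/3).
Reached (1/3) = 1. Collecting the sign flips along the way, the symbol is +1.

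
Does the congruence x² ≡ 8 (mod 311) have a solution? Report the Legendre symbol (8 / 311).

Pull out 2^3: since 311 ≡ 7 (mod 8), (2/311) = +1, so (2/311)^3 = +1.
Reached (1/311) = 1. Collecting the sign flips along the way, the symbol is +1.

1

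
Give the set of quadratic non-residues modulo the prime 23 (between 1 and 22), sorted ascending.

Square k = 1,…,11 (k and 23−k give the same square):
1²=1, 2²=4, 3²=9, 4²=16, 5²≡2, 6²≡13, 7²≡3, 8²≡18, 9²≡12, 10²≡8, 11²≡6 (mod 23).
The residues are {1, 2, 3, 4, 6, 8, 9, 12, 13, 16, 18}; the non-residues are the remaining 11 nonzero classes.

5, 7, 10, 11, 14, 15, 17, 19, 20, 21, 22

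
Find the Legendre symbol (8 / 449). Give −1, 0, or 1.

Pull out 2^3: since 449 ≡ 1 (mod 8), (2/449) = +1, so (2/449)^3 = +1.
Reached (1/449) = 1. Collecting the sign flips along the way, the symbol is +1.

1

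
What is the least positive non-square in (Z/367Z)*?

3

(2/367) = +1, so 2 is a residue.
(3/367) = −1, so 3 is the smallest positive non-residue mod 367.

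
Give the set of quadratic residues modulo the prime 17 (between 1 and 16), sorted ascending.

1,2,4,8,9,13,15,16

Square k = 1,…,8 (k and 17−k give the same square):
1²=1, 2²=4, 3²=9, 4²=16, 5²≡8, 6²≡2, 7²≡15, 8²≡13 (mod 17).
So the quadratic residues mod 17 are {1, 2, 4, 8, 9, 13, 15, 16}.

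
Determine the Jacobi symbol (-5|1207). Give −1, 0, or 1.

1

First reduce: -5 ≡ 1202 (mod 1207).
Pull out 2: since 1207 ≡ 7 (mod 8), (2/1207) = +1.
Reciprocity: 601 ≡ 1 and 1207 ≡ 3 (mod 4), so (601/1207) = +(1207/601).
Reduce top mod 601: now compute (5/601).
Reciprocity: 5 ≡ 1 and 601 ≡ 1 (mod 4), so (5/601) = +(601/5).
Reduce top mod 5: now compute (1/5).
Reached (1/5) = 1. Collecting the sign flips along the way, the symbol is +1.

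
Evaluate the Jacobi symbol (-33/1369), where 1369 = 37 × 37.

1

First reduce: -33 ≡ 1336 (mod 1369).
Pull out 2^3: since 1369 ≡ 1 (mod 8), (2/1369) = +1, so (2/1369)^3 = +1.
Reciprocity: 167 ≡ 3 and 1369 ≡ 1 (mod 4), so (167/1369) = +(1369/167).
Reduce top mod 167: now compute (33/167).
Reciprocity: 33 ≡ 1 and 167 ≡ 3 (mod 4), so (33/167) = +(167/33).
Reduce top mod 33: now compute (2/33).
Pull out 2: since 33 ≡ 1 (mod 8), (2/33) = +1.
Reached (1/33) = 1. Collecting the sign flips along the way, the symbol is +1.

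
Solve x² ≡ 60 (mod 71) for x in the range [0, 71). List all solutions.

Since 71 ≡ 3 (mod 4), a square root of 60 is 60^((71+1)/4) = 60^18 mod 71.
Repeated squaring: 60^2≡50, 60^4≡15, 60^8≡12, 60^16≡2 (mod 71).
60^18 = 60^(16+2) ≡ 29 (mod 71).
Check: 29² = 841 ≡ 60 (mod 71). The two roots are 29 and 42.

29, 42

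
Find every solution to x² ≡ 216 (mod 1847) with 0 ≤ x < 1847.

295, 1552

Since 1847 ≡ 3 (mod 4), a square root of 216 is 216^((1847+1)/4) = 216^462 mod 1847.
Repeated squaring: 216^2≡481, 216^4≡486, 216^8≡1627, 216^16≡378, 216^32≡665, 216^64≡792, 216^128≡1131, 216^256≡1037 (mod 1847).
216^462 = 216^(256+128+64+8+4+2) ≡ 1552 (mod 1847).
Check: 1552² = 2408704 ≡ 216 (mod 1847). The two roots are 295 and 1552.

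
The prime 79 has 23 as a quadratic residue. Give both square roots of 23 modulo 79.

24, 55

Since 79 ≡ 3 (mod 4), a square root of 23 is 23^((79+1)/4) = 23^20 mod 79.
Repeated squaring: 23^2≡55, 23^4≡23, 23^8≡55, 23^16≡23 (mod 79).
23^20 = 23^(16+4) ≡ 55 (mod 79).
Check: 55² = 3025 ≡ 23 (mod 79). The two roots are 24 and 55.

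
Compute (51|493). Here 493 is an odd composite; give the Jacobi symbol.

Reciprocity: 51 ≡ 3 and 493 ≡ 1 (mod 4), so (51/493) = +(493/51).
Reduce top mod 51: now compute (34/51).
Pull out 2: since 51 ≡ 3 (mod 8), (2/51) = -1.
Reciprocity: 17 ≡ 1 and 51 ≡ 3 (mod 4), so (17/51) = +(51/17).
Reduce top mod 17: now compute (0/17).
Top reduces to 0: gcd > 1, so the symbol is 0.

0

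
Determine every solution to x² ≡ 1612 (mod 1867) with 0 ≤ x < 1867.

Since 1867 ≡ 3 (mod 4), a square root of 1612 is 1612^((1867+1)/4) = 1612^467 mod 1867.
Repeated squaring: 1612^2≡1547, 1612^4≡1582, 1612^8≡944, 1612^16≡577, 1612^32≡603, 1612^64≡1411, 1612^128≡699, 1612^256≡1314 (mod 1867).
1612^467 = 1612^(256+128+64+16+2+1) ≡ 1410 (mod 1867).
Check: 1410² = 1988100 ≡ 1612 (mod 1867). The two roots are 457 and 1410.

457, 1410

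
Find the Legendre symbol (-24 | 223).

1

First reduce: -24 ≡ 199 (mod 223).
Reciprocity: 199 ≡ 3 and 223 ≡ 3 (mod 4), so (199/223) = −(223/199).
Reduce top mod 199: now compute (24/199).
Pull out 2^3: since 199 ≡ 7 (mod 8), (2/199) = +1, so (2/199)^3 = +1.
Reciprocity: 3 ≡ 3 and 199 ≡ 3 (mod 4), so (3/199) = −(199/3).
Reduce top mod 3: now compute (1/3).
Reached (1/3) = 1. Collecting the sign flips along the way, the symbol is +1.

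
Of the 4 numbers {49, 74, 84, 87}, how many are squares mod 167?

3

(49/167) = +1 → QR.
(74/167) = -1 → non-residue.
(84/167) = +1 → QR.
(87/167) = +1 → QR.
Total quadratic residues among the 4: 3.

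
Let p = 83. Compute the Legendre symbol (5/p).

Reciprocity: 5 ≡ 1 and 83 ≡ 3 (mod 4), so (5/83) = +(83/5).
Reduce top mod 5: now compute (3/5).
Reciprocity: 3 ≡ 3 and 5 ≡ 1 (mod 4), so (3/5) = +(5/3).
Reduce top mod 3: now compute (2/3).
Pull out 2: since 3 ≡ 3 (mod 8), (2/3) = -1.
Reached (1/3) = 1. Collecting the sign flips along the way, the symbol is -1.

-1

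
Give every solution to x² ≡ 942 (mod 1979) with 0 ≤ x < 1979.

70, 1909

Since 1979 ≡ 3 (mod 4), a square root of 942 is 942^((1979+1)/4) = 942^495 mod 1979.
Repeated squaring: 942^2≡772, 942^4≡305, 942^8≡12, 942^16≡144, 942^32≡946, 942^64≡408, 942^128≡228, 942^256≡530 (mod 1979).
942^495 = 942^(256+128+64+32+8+4+2+1) ≡ 1909 (mod 1979).
Check: 1909² = 3644281 ≡ 942 (mod 1979). The two roots are 70 and 1909.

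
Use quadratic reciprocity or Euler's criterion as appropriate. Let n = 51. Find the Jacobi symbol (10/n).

-1

Pull out 2: since 51 ≡ 3 (mod 8), (2/51) = -1.
Reciprocity: 5 ≡ 1 and 51 ≡ 3 (mod 4), so (5/51) = +(51/5).
Reduce top mod 5: now compute (1/5).
Reached (1/5) = 1. Collecting the sign flips along the way, the symbol is -1.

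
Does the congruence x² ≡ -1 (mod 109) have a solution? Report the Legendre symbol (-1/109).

First reduce: -1 ≡ 108 (mod 109).
Pull out 2^2: since 109 ≡ 5 (mod 8), (2/109) = -1, so (2/109)^2 = +1.
Reciprocity: 27 ≡ 3 and 109 ≡ 1 (mod 4), so (27/109) = +(109/27).
Reduce top mod 27: now compute (1/27).
Reached (1/27) = 1. Collecting the sign flips along the way, the symbol is +1.

1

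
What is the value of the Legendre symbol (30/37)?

1

Euler's criterion: (30/37) ≡ 30^18 (mod 37).
30^2 ≡ 12 (mod 37)
30^4 ≡ 33 (mod 37)
30^8 ≡ 16 (mod 37)
30^16 ≡ 34 (mod 37)
30^18 = 30^(16+2) ≡ 1 (mod 37).
Result is 1, so (30/37) = 1.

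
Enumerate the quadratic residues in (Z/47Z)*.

1 2 3 4 6 7 8 9 12 14 16 17 18 21 24 25 27 28 32 34 36 37 42

Square k = 1,…,23 (k and 47−k give the same square):
1²=1, 2²=4, 3²=9, 4²=16, 5²=25, 6²=36, 7²≡2, 8²≡17, 9²≡34, 10²≡6, 11²≡27, 12²≡3, 13²≡28, 14²≡8, 15²≡37, 16²≡21, 17²≡7, 18²≡42, 19²≡32, 20²≡24, 21²≡18, 22²≡14, 23²≡12 (mod 47).
So the quadratic residues mod 47 are {1, 2, 3, 4, 6, 7, 8, 9, 12, 14, 16, 17, 18, 21, 24, 25, 27, 28, 32, 34, 36, 37, 42}.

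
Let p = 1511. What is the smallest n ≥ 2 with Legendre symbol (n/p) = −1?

11

(2/1511) = +1, so 2 is a residue.
(3/1511) = +1, so 3 is a residue.
(4/1511) = +1, so 4 is a residue.
(5/1511) = +1, so 5 is a residue.
(6/1511) = +1, so 6 is a residue.
(7/1511) = +1, so 7 is a residue.
(8/1511) = +1, so 8 is a residue.
(9/1511) = +1, so 9 is a residue.
(10/1511) = +1, so 10 is a residue.
(11/1511) = −1, so 11 is the smallest positive non-residue mod 1511.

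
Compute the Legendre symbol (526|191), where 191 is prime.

1

First reduce: 526 ≡ 144 (mod 191).
Pull out 2^4: since 191 ≡ 7 (mod 8), (2/191) = +1, so (2/191)^4 = +1.
Reciprocity: 9 ≡ 1 and 191 ≡ 3 (mod 4), so (9/191) = +(191/9).
Reduce top mod 9: now compute (2/9).
Pull out 2: since 9 ≡ 1 (mod 8), (2/9) = +1.
Reached (1/9) = 1. Collecting the sign flips along the way, the symbol is +1.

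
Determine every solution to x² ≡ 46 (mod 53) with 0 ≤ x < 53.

53 ≡ 1 (mod 4), so we find a root by search.
Trying successive values, 24² = 576 ≡ 46 (mod 53). The other root is 53 − 24 = 29.

24, 29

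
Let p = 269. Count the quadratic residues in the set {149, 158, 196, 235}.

3

(149/269) = +1 → QR.
(158/269) = -1 → non-residue.
(196/269) = +1 → QR.
(235/269) = +1 → QR.
Total quadratic residues among the 4: 3.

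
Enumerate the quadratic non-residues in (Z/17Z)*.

Square k = 1,…,8 (k and 17−k give the same square):
1²=1, 2²=4, 3²=9, 4²=16, 5²≡8, 6²≡2, 7²≡15, 8²≡13 (mod 17).
The residues are {1, 2, 4, 8, 9, 13, 15, 16}; the non-residues are the remaining 8 nonzero classes.

3, 5, 6, 7, 10, 11, 12, 14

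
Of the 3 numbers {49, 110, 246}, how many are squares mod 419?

2

(49/419) = +1 → QR.
(110/419) = +1 → QR.
(246/419) = -1 → non-residue.
Total quadratic residues among the 3: 2.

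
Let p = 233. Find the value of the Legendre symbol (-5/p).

-1

First reduce: -5 ≡ 228 (mod 233).
Pull out 2^2: since 233 ≡ 1 (mod 8), (2/233) = +1, so (2/233)^2 = +1.
Reciprocity: 57 ≡ 1 and 233 ≡ 1 (mod 4), so (57/233) = +(233/57).
Reduce top mod 57: now compute (5/57).
Reciprocity: 5 ≡ 1 and 57 ≡ 1 (mod 4), so (5/57) = +(57/5).
Reduce top mod 5: now compute (2/5).
Pull out 2: since 5 ≡ 5 (mod 8), (2/5) = -1.
Reached (1/5) = 1. Collecting the sign flips along the way, the symbol is -1.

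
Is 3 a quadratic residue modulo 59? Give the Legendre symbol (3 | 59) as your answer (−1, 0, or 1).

Reciprocity: 3 ≡ 3 and 59 ≡ 3 (mod 4), so (3/59) = −(59/3).
Reduce top mod 3: now compute (2/3).
Pull out 2: since 3 ≡ 3 (mod 8), (2/3) = -1.
Reached (1/3) = 1. Collecting the sign flips along the way, the symbol is +1.

1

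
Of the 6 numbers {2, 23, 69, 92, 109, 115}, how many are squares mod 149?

(2/149) = -1 → non-residue.
(23/149) = -1 → non-residue.
(69/149) = +1 → QR.
(92/149) = -1 → non-residue.
(109/149) = -1 → non-residue.
(115/149) = -1 → non-residue.
Total quadratic residues among the 6: 1.

1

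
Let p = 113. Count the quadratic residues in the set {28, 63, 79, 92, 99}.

(28/113) = +1 → QR.
(63/113) = +1 → QR.
(79/113) = -1 → non-residue.
(92/113) = -1 → non-residue.
(99/113) = +1 → QR.
Total quadratic residues among the 5: 3.

3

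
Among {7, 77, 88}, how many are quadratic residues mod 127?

1

(7/127) = -1 → non-residue.
(77/127) = -1 → non-residue.
(88/127) = +1 → QR.
Total quadratic residues among the 3: 1.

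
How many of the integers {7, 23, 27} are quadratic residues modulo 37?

2

(7/37) = +1 → QR.
(23/37) = -1 → non-residue.
(27/37) = +1 → QR.
Total quadratic residues among the 3: 2.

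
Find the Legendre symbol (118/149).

Euler's criterion: (118/149) ≡ 118^74 (mod 149).
118^2 ≡ 67 (mod 149)
118^4 ≡ 19 (mod 149)
118^8 ≡ 63 (mod 149)
118^16 ≡ 95 (mod 149)
118^32 ≡ 85 (mod 149)
118^64 ≡ 73 (mod 149)
118^74 = 118^(64+8+2) ≡ 1 (mod 149).
Result is 1, so (118/149) = 1.

1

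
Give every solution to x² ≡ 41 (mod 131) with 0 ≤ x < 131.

Since 131 ≡ 3 (mod 4), a square root of 41 is 41^((131+1)/4) = 41^33 mod 131.
Repeated squaring: 41^2≡109, 41^4≡91, 41^8≡28, 41^16≡129, 41^32≡4 (mod 131).
41^33 = 41^(32+1) ≡ 33 (mod 131).
Check: 33² = 1089 ≡ 41 (mod 131). The two roots are 33 and 98.

33, 98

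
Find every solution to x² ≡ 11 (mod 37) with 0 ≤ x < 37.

37 ≡ 1 (mod 4), so we find a root by search.
Trying successive values, 14² = 196 ≡ 11 (mod 37). The other root is 37 − 14 = 23.

14, 23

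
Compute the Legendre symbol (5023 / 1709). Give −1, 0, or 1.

First reduce: 5023 ≡ 1605 (mod 1709).
Reciprocity: 1605 ≡ 1 and 1709 ≡ 1 (mod 4), so (1605/1709) = +(1709/1605).
Reduce top mod 1605: now compute (104/1605).
Pull out 2^3: since 1605 ≡ 5 (mod 8), (2/1605) = -1, so (2/1605)^3 = -1.
Reciprocity: 13 ≡ 1 and 1605 ≡ 1 (mod 4), so (13/1605) = +(1605/13).
Reduce top mod 13: now compute (6/13).
Pull out 2: since 13 ≡ 5 (mod 8), (2/13) = -1.
Reciprocity: 3 ≡ 3 and 13 ≡ 1 (mod 4), so (3/13) = +(13/3).
Reduce top mod 3: now compute (1/3).
Reached (1/3) = 1. Collecting the sign flips along the way, the symbol is +1.

1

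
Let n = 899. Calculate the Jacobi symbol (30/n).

-1

Pull out 2: since 899 ≡ 3 (mod 8), (2/899) = -1.
Reciprocity: 15 ≡ 3 and 899 ≡ 3 (mod 4), so (15/899) = −(899/15).
Reduce top mod 15: now compute (14/15).
Pull out 2: since 15 ≡ 7 (mod 8), (2/15) = +1.
Reciprocity: 7 ≡ 3 and 15 ≡ 3 (mod 4), so (7/15) = −(15/7).
Reduce top mod 7: now compute (1/7).
Reached (1/7) = 1. Collecting the sign flips along the way, the symbol is -1.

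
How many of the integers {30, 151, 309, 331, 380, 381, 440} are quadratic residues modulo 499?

4

(30/499) = +1 → QR.
(151/499) = +1 → QR.
(309/499) = -1 → non-residue.
(331/499) = +1 → QR.
(380/499) = -1 → non-residue.
(381/499) = -1 → non-residue.
(440/499) = +1 → QR.
Total quadratic residues among the 7: 4.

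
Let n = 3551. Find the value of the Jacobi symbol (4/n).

Pull out 2^2: since 3551 ≡ 7 (mod 8), (2/3551) = +1, so (2/3551)^2 = +1.
Reached (1/3551) = 1. Collecting the sign flips along the way, the symbol is +1.

1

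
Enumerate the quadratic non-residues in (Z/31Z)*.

Square k = 1,…,15 (k and 31−k give the same square):
1²=1, 2²=4, 3²=9, 4²=16, 5²=25, 6²≡5, 7²≡18, 8²≡2, 9²≡19, 10²≡7, 11²≡28, 12²≡20, 13²≡14, 14²≡10, 15²≡8 (mod 31).
The residues are {1, 2, 4, 5, 7, 8, 9, 10, 14, 16, 18, 19, 20, 25, 28}; the non-residues are the remaining 15 nonzero classes.

3 6 11 12 13 15 17 21 22 23 24 26 27 29 30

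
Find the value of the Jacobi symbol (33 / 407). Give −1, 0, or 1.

Reciprocity: 33 ≡ 1 and 407 ≡ 3 (mod 4), so (33/407) = +(407/33).
Reduce top mod 33: now compute (11/33).
Reciprocity: 11 ≡ 3 and 33 ≡ 1 (mod 4), so (11/33) = +(33/11).
Reduce top mod 11: now compute (0/11).
Top reduces to 0: gcd > 1, so the symbol is 0.

0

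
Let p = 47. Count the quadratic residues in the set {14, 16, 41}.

2

(14/47) = +1 → QR.
(16/47) = +1 → QR.
(41/47) = -1 → non-residue.
Total quadratic residues among the 3: 2.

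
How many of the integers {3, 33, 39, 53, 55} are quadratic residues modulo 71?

(3/71) = +1 → QR.
(33/71) = -1 → non-residue.
(39/71) = -1 → non-residue.
(53/71) = -1 → non-residue.
(55/71) = -1 → non-residue.
Total quadratic residues among the 5: 1.

1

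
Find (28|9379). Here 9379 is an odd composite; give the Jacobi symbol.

Pull out 2^2: since 9379 ≡ 3 (mod 8), (2/9379) = -1, so (2/9379)^2 = +1.
Reciprocity: 7 ≡ 3 and 9379 ≡ 3 (mod 4), so (7/9379) = −(9379/7).
Reduce top mod 7: now compute (6/7).
Pull out 2: since 7 ≡ 7 (mod 8), (2/7) = +1.
Reciprocity: 3 ≡ 3 and 7 ≡ 3 (mod 4), so (3/7) = −(7/3).
Reduce top mod 3: now compute (1/3).
Reached (1/3) = 1. Collecting the sign flips along the way, the symbol is +1.

1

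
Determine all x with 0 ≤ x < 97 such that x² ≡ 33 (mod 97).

97 ≡ 1 (mod 4), so we find a root by search.
Trying successive values, 18² = 324 ≡ 33 (mod 97). The other root is 97 − 18 = 79.

18, 79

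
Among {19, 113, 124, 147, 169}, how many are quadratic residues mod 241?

3

(19/241) = -1 → non-residue.
(113/241) = +1 → QR.
(124/241) = -1 → non-residue.
(147/241) = +1 → QR.
(169/241) = +1 → QR.
Total quadratic residues among the 5: 3.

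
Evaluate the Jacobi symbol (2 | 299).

-1

Pull out 2: since 299 ≡ 3 (mod 8), (2/299) = -1.
Reached (1/299) = 1. Collecting the sign flips along the way, the symbol is -1.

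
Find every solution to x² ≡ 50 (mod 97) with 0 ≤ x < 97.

27, 70

97 ≡ 1 (mod 4), so we find a root by search.
Trying successive values, 27² = 729 ≡ 50 (mod 97). The other root is 97 − 27 = 70.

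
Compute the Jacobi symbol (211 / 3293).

-1

Reciprocity: 211 ≡ 3 and 3293 ≡ 1 (mod 4), so (211/3293) = +(3293/211).
Reduce top mod 211: now compute (128/211).
Pull out 2^7: since 211 ≡ 3 (mod 8), (2/211) = -1, so (2/211)^7 = -1.
Reached (1/211) = 1. Collecting the sign flips along the way, the symbol is -1.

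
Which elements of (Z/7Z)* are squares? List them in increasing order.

Square k = 1,…,3 (k and 7−k give the same square):
1²=1, 2²=4, 3²≡2 (mod 7).
So the quadratic residues mod 7 are {1, 2, 4}.

1 2 4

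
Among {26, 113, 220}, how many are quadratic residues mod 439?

3

(26/439) = +1 → QR.
(113/439) = +1 → QR.
(220/439) = +1 → QR.
Total quadratic residues among the 3: 3.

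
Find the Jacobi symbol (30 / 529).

Pull out 2: since 529 ≡ 1 (mod 8), (2/529) = +1.
Reciprocity: 15 ≡ 3 and 529 ≡ 1 (mod 4), so (15/529) = +(529/15).
Reduce top mod 15: now compute (4/15).
Pull out 2^2: since 15 ≡ 7 (mod 8), (2/15) = +1, so (2/15)^2 = +1.
Reached (1/15) = 1. Collecting the sign flips along the way, the symbol is +1.

1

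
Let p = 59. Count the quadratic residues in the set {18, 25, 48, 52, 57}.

3

(18/59) = -1 → non-residue.
(25/59) = +1 → QR.
(48/59) = +1 → QR.
(52/59) = -1 → non-residue.
(57/59) = +1 → QR.
Total quadratic residues among the 5: 3.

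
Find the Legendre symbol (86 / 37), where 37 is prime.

First reduce: 86 ≡ 12 (mod 37).
Pull out 2^2: since 37 ≡ 5 (mod 8), (2/37) = -1, so (2/37)^2 = +1.
Reciprocity: 3 ≡ 3 and 37 ≡ 1 (mod 4), so (3/37) = +(37/3).
Reduce top mod 3: now compute (1/3).
Reached (1/3) = 1. Collecting the sign flips along the way, the symbol is +1.

1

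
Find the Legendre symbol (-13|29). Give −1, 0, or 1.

1

Euler's criterion: (-13/29) ≡ 16^14 (mod 29).
16^2 ≡ 24 (mod 29)
16^4 ≡ 25 (mod 29)
16^8 ≡ 16 (mod 29)
16^14 = 16^(8+4+2) ≡ 1 (mod 29).
Result is 1, so (-13/29) = 1.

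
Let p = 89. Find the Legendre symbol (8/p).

1

Euler's criterion: (8/89) ≡ 8^44 (mod 89).
8^2 ≡ 64 (mod 89)
8^4 ≡ 2 (mod 89)
8^8 ≡ 4 (mod 89)
8^16 ≡ 16 (mod 89)
8^32 ≡ 78 (mod 89)
8^44 = 8^(32+8+4) ≡ 1 (mod 89).
Result is 1, so (8/89) = 1.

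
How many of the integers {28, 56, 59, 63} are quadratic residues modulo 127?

0

(28/127) = -1 → non-residue.
(56/127) = -1 → non-residue.
(59/127) = -1 → non-residue.
(63/127) = -1 → non-residue.
Total quadratic residues among the 4: 0.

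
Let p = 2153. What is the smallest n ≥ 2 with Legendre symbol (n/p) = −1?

(2/2153) = +1, so 2 is a residue.
(3/2153) = −1, so 3 is the smallest positive non-residue mod 2153.

3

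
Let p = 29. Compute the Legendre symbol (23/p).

1

Reciprocity: 23 ≡ 3 and 29 ≡ 1 (mod 4), so (23/29) = +(29/23).
Reduce top mod 23: now compute (6/23).
Pull out 2: since 23 ≡ 7 (mod 8), (2/23) = +1.
Reciprocity: 3 ≡ 3 and 23 ≡ 3 (mod 4), so (3/23) = −(23/3).
Reduce top mod 3: now compute (2/3).
Pull out 2: since 3 ≡ 3 (mod 8), (2/3) = -1.
Reached (1/3) = 1. Collecting the sign flips along the way, the symbol is +1.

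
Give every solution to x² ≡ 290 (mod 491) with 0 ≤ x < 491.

205, 286

Since 491 ≡ 3 (mod 4), a square root of 290 is 290^((491+1)/4) = 290^123 mod 491.
Repeated squaring: 290^2≡139, 290^4≡172, 290^8≡124, 290^16≡155, 290^32≡457, 290^64≡174 (mod 491).
290^123 = 290^(64+32+16+8+2+1) ≡ 205 (mod 491).
Check: 205² = 42025 ≡ 290 (mod 491). The two roots are 205 and 286.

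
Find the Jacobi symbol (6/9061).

Pull out 2: since 9061 ≡ 5 (mod 8), (2/9061) = -1.
Reciprocity: 3 ≡ 3 and 9061 ≡ 1 (mod 4), so (3/9061) = +(9061/3).
Reduce top mod 3: now compute (1/3).
Reached (1/3) = 1. Collecting the sign flips along the way, the symbol is -1.

-1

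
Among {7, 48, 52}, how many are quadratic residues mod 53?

2

(7/53) = +1 → QR.
(48/53) = -1 → non-residue.
(52/53) = +1 → QR.
Total quadratic residues among the 3: 2.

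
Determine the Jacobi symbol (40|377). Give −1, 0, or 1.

-1

Pull out 2^3: since 377 ≡ 1 (mod 8), (2/377) = +1, so (2/377)^3 = +1.
Reciprocity: 5 ≡ 1 and 377 ≡ 1 (mod 4), so (5/377) = +(377/5).
Reduce top mod 5: now compute (2/5).
Pull out 2: since 5 ≡ 5 (mod 8), (2/5) = -1.
Reached (1/5) = 1. Collecting the sign flips along the way, the symbol is -1.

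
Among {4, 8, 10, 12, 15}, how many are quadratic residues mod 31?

3

(4/31) = +1 → QR.
(8/31) = +1 → QR.
(10/31) = +1 → QR.
(12/31) = -1 → non-residue.
(15/31) = -1 → non-residue.
Total quadratic residues among the 5: 3.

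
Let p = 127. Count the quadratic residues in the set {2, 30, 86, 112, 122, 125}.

(2/127) = +1 → QR.
(30/127) = +1 → QR.
(86/127) = -1 → non-residue.
(112/127) = -1 → non-residue.
(122/127) = +1 → QR.
(125/127) = -1 → non-residue.
Total quadratic residues among the 6: 3.

3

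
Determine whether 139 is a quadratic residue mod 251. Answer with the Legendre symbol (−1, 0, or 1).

-1

Reciprocity: 139 ≡ 3 and 251 ≡ 3 (mod 4), so (139/251) = −(251/139).
Reduce top mod 139: now compute (112/139).
Pull out 2^4: since 139 ≡ 3 (mod 8), (2/139) = -1, so (2/139)^4 = +1.
Reciprocity: 7 ≡ 3 and 139 ≡ 3 (mod 4), so (7/139) = −(139/7).
Reduce top mod 7: now compute (6/7).
Pull out 2: since 7 ≡ 7 (mod 8), (2/7) = +1.
Reciprocity: 3 ≡ 3 and 7 ≡ 3 (mod 4), so (3/7) = −(7/3).
Reduce top mod 3: now compute (1/3).
Reached (1/3) = 1. Collecting the sign flips along the way, the symbol is -1.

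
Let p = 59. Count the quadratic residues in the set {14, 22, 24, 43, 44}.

1

(14/59) = -1 → non-residue.
(22/59) = +1 → QR.
(24/59) = -1 → non-residue.
(43/59) = -1 → non-residue.
(44/59) = -1 → non-residue.
Total quadratic residues among the 5: 1.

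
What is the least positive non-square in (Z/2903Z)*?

5

(2/2903) = +1, so 2 is a residue.
(3/2903) = +1, so 3 is a residue.
(4/2903) = +1, so 4 is a residue.
(5/2903) = −1, so 5 is the smallest positive non-residue mod 2903.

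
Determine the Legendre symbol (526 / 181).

Euler's criterion: (526/181) ≡ 164^90 (mod 181).
164^2 ≡ 108 (mod 181)
164^4 ≡ 80 (mod 181)
164^8 ≡ 65 (mod 181)
164^16 ≡ 62 (mod 181)
164^32 ≡ 43 (mod 181)
164^64 ≡ 39 (mod 181)
164^90 = 164^(64+16+8+2) ≡ 180 (mod 181).
Result is 180 ≡ −1, so (526/181) = −1.

-1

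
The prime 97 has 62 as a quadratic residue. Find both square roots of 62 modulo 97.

16, 81

97 ≡ 1 (mod 4), so we find a root by search.
Trying successive values, 16² = 256 ≡ 62 (mod 97). The other root is 97 − 16 = 81.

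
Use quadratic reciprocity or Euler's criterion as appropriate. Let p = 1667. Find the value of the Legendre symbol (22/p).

Pull out 2: since 1667 ≡ 3 (mod 8), (2/1667) = -1.
Reciprocity: 11 ≡ 3 and 1667 ≡ 3 (mod 4), so (11/1667) = −(1667/11).
Reduce top mod 11: now compute (6/11).
Pull out 2: since 11 ≡ 3 (mod 8), (2/11) = -1.
Reciprocity: 3 ≡ 3 and 11 ≡ 3 (mod 4), so (3/11) = −(11/3).
Reduce top mod 3: now compute (2/3).
Pull out 2: since 3 ≡ 3 (mod 8), (2/3) = -1.
Reached (1/3) = 1. Collecting the sign flips along the way, the symbol is -1.

-1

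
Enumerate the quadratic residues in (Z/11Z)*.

Square k = 1,…,5 (k and 11−k give the same square):
1²=1, 2²=4, 3²=9, 4²≡5, 5²≡3 (mod 11).
So the quadratic residues mod 11 are {1, 3, 4, 5, 9}.

1,3,4,5,9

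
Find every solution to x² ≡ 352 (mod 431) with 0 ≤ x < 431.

131, 300

Since 431 ≡ 3 (mod 4), a square root of 352 is 352^((431+1)/4) = 352^108 mod 431.
Repeated squaring: 352^2≡207, 352^4≡180, 352^8≡75, 352^16≡22, 352^32≡53, 352^64≡223 (mod 431).
352^108 = 352^(64+32+8+4) ≡ 300 (mod 431).
Check: 300² = 90000 ≡ 352 (mod 431). The two roots are 131 and 300.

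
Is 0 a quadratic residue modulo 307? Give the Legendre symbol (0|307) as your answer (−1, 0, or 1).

Top reduces to 0: gcd > 1, so the symbol is 0.

0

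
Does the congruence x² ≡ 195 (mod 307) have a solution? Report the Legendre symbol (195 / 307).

Reciprocity: 195 ≡ 3 and 307 ≡ 3 (mod 4), so (195/307) = −(307/195).
Reduce top mod 195: now compute (112/195).
Pull out 2^4: since 195 ≡ 3 (mod 8), (2/195) = -1, so (2/195)^4 = +1.
Reciprocity: 7 ≡ 3 and 195 ≡ 3 (mod 4), so (7/195) = −(195/7).
Reduce top mod 7: now compute (6/7).
Pull out 2: since 7 ≡ 7 (mod 8), (2/7) = +1.
Reciprocity: 3 ≡ 3 and 7 ≡ 3 (mod 4), so (3/7) = −(7/3).
Reduce top mod 3: now compute (1/3).
Reached (1/3) = 1. Collecting the sign flips along the way, the symbol is -1.

-1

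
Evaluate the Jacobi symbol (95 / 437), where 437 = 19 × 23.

Reciprocity: 95 ≡ 3 and 437 ≡ 1 (mod 4), so (95/437) = +(437/95).
Reduce top mod 95: now compute (57/95).
Reciprocity: 57 ≡ 1 and 95 ≡ 3 (mod 4), so (57/95) = +(95/57).
Reduce top mod 57: now compute (38/57).
Pull out 2: since 57 ≡ 1 (mod 8), (2/57) = +1.
Reciprocity: 19 ≡ 3 and 57 ≡ 1 (mod 4), so (19/57) = +(57/19).
Reduce top mod 19: now compute (0/19).
Top reduces to 0: gcd > 1, so the symbol is 0.

0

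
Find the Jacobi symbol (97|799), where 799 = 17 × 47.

-1

Reciprocity: 97 ≡ 1 and 799 ≡ 3 (mod 4), so (97/799) = +(799/97).
Reduce top mod 97: now compute (23/97).
Reciprocity: 23 ≡ 3 and 97 ≡ 1 (mod 4), so (23/97) = +(97/23).
Reduce top mod 23: now compute (5/23).
Reciprocity: 5 ≡ 1 and 23 ≡ 3 (mod 4), so (5/23) = +(23/5).
Reduce top mod 5: now compute (3/5).
Reciprocity: 3 ≡ 3 and 5 ≡ 1 (mod 4), so (3/5) = +(5/3).
Reduce top mod 3: now compute (2/3).
Pull out 2: since 3 ≡ 3 (mod 8), (2/3) = -1.
Reached (1/3) = 1. Collecting the sign flips along the way, the symbol is -1.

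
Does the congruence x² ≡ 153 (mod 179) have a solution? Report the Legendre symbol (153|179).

1

Reciprocity: 153 ≡ 1 and 179 ≡ 3 (mod 4), so (153/179) = +(179/153).
Reduce top mod 153: now compute (26/153).
Pull out 2: since 153 ≡ 1 (mod 8), (2/153) = +1.
Reciprocity: 13 ≡ 1 and 153 ≡ 1 (mod 4), so (13/153) = +(153/13).
Reduce top mod 13: now compute (10/13).
Pull out 2: since 13 ≡ 5 (mod 8), (2/13) = -1.
Reciprocity: 5 ≡ 1 and 13 ≡ 1 (mod 4), so (5/13) = +(13/5).
Reduce top mod 5: now compute (3/5).
Reciprocity: 3 ≡ 3 and 5 ≡ 1 (mod 4), so (3/5) = +(5/3).
Reduce top mod 3: now compute (2/3).
Pull out 2: since 3 ≡ 3 (mod 8), (2/3) = -1.
Reached (1/3) = 1. Collecting the sign flips along the way, the symbol is +1.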